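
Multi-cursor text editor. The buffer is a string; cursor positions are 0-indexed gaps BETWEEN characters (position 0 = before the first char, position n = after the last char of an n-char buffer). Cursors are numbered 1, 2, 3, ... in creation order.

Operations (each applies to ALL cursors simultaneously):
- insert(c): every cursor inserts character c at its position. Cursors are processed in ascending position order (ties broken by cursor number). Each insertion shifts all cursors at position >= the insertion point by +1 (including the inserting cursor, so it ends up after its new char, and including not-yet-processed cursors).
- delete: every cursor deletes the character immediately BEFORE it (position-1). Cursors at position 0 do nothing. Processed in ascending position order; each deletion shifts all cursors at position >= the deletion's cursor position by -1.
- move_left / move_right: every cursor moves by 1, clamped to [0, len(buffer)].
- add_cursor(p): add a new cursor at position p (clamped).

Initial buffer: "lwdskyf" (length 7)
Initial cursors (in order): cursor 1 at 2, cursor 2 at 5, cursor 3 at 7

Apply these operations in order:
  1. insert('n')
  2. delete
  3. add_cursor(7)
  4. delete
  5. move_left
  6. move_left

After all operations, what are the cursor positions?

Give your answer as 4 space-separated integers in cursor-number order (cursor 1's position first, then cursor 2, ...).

After op 1 (insert('n')): buffer="lwndsknyfn" (len 10), cursors c1@3 c2@7 c3@10, authorship ..1...2..3
After op 2 (delete): buffer="lwdskyf" (len 7), cursors c1@2 c2@5 c3@7, authorship .......
After op 3 (add_cursor(7)): buffer="lwdskyf" (len 7), cursors c1@2 c2@5 c3@7 c4@7, authorship .......
After op 4 (delete): buffer="lds" (len 3), cursors c1@1 c2@3 c3@3 c4@3, authorship ...
After op 5 (move_left): buffer="lds" (len 3), cursors c1@0 c2@2 c3@2 c4@2, authorship ...
After op 6 (move_left): buffer="lds" (len 3), cursors c1@0 c2@1 c3@1 c4@1, authorship ...

Answer: 0 1 1 1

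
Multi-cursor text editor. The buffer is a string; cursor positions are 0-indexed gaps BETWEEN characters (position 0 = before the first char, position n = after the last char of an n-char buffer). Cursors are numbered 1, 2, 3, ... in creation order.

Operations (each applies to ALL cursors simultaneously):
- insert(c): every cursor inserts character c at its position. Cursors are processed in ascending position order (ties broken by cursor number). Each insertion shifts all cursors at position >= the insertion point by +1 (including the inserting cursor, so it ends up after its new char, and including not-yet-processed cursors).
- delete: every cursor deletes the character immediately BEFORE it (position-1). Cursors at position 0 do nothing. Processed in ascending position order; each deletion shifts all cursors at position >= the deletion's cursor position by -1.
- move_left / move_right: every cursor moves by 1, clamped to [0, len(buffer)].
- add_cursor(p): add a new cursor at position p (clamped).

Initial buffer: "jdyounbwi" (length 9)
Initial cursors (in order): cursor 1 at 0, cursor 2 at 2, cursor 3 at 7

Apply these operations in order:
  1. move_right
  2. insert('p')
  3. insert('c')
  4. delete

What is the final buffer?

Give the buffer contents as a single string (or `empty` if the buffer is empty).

After op 1 (move_right): buffer="jdyounbwi" (len 9), cursors c1@1 c2@3 c3@8, authorship .........
After op 2 (insert('p')): buffer="jpdypounbwpi" (len 12), cursors c1@2 c2@5 c3@11, authorship .1..2.....3.
After op 3 (insert('c')): buffer="jpcdypcounbwpci" (len 15), cursors c1@3 c2@7 c3@14, authorship .11..22.....33.
After op 4 (delete): buffer="jpdypounbwpi" (len 12), cursors c1@2 c2@5 c3@11, authorship .1..2.....3.

Answer: jpdypounbwpi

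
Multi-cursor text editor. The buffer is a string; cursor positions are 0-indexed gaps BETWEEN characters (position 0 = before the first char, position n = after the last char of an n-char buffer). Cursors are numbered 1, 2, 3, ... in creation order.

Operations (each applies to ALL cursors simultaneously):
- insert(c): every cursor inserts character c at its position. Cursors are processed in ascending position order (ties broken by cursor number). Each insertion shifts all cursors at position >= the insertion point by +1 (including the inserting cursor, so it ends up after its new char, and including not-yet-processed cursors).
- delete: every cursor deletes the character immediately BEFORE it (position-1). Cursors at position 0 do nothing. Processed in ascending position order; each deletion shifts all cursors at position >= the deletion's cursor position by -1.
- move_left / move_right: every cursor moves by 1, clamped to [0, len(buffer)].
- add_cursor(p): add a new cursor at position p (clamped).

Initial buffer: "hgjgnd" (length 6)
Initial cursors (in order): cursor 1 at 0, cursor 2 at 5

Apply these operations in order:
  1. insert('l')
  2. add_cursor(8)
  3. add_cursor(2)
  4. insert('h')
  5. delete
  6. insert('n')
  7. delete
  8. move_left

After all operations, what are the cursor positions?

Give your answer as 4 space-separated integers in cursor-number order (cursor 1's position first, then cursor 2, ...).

After op 1 (insert('l')): buffer="lhgjgnld" (len 8), cursors c1@1 c2@7, authorship 1.....2.
After op 2 (add_cursor(8)): buffer="lhgjgnld" (len 8), cursors c1@1 c2@7 c3@8, authorship 1.....2.
After op 3 (add_cursor(2)): buffer="lhgjgnld" (len 8), cursors c1@1 c4@2 c2@7 c3@8, authorship 1.....2.
After op 4 (insert('h')): buffer="lhhhgjgnlhdh" (len 12), cursors c1@2 c4@4 c2@10 c3@12, authorship 11.4....22.3
After op 5 (delete): buffer="lhgjgnld" (len 8), cursors c1@1 c4@2 c2@7 c3@8, authorship 1.....2.
After op 6 (insert('n')): buffer="lnhngjgnlndn" (len 12), cursors c1@2 c4@4 c2@10 c3@12, authorship 11.4....22.3
After op 7 (delete): buffer="lhgjgnld" (len 8), cursors c1@1 c4@2 c2@7 c3@8, authorship 1.....2.
After op 8 (move_left): buffer="lhgjgnld" (len 8), cursors c1@0 c4@1 c2@6 c3@7, authorship 1.....2.

Answer: 0 6 7 1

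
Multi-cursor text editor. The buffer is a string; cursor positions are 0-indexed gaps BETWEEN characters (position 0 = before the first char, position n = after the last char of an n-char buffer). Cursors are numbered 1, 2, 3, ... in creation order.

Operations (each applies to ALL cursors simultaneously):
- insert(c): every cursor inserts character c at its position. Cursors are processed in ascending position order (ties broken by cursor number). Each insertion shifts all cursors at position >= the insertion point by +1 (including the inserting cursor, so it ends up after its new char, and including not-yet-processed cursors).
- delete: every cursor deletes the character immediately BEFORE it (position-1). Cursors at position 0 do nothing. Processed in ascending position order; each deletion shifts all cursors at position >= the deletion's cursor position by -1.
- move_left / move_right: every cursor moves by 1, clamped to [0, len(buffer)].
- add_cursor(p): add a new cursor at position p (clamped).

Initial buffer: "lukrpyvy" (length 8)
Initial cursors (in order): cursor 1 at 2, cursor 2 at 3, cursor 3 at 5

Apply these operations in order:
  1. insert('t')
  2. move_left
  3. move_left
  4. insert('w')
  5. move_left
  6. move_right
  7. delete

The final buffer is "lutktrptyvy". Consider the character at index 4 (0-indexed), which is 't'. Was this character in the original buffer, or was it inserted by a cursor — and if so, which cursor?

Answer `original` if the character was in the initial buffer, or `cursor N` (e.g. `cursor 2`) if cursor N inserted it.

Answer: cursor 2

Derivation:
After op 1 (insert('t')): buffer="lutktrptyvy" (len 11), cursors c1@3 c2@5 c3@8, authorship ..1.2..3...
After op 2 (move_left): buffer="lutktrptyvy" (len 11), cursors c1@2 c2@4 c3@7, authorship ..1.2..3...
After op 3 (move_left): buffer="lutktrptyvy" (len 11), cursors c1@1 c2@3 c3@6, authorship ..1.2..3...
After op 4 (insert('w')): buffer="lwutwktrwptyvy" (len 14), cursors c1@2 c2@5 c3@9, authorship .1.12.2.3.3...
After op 5 (move_left): buffer="lwutwktrwptyvy" (len 14), cursors c1@1 c2@4 c3@8, authorship .1.12.2.3.3...
After op 6 (move_right): buffer="lwutwktrwptyvy" (len 14), cursors c1@2 c2@5 c3@9, authorship .1.12.2.3.3...
After op 7 (delete): buffer="lutktrptyvy" (len 11), cursors c1@1 c2@3 c3@6, authorship ..1.2..3...
Authorship (.=original, N=cursor N): . . 1 . 2 . . 3 . . .
Index 4: author = 2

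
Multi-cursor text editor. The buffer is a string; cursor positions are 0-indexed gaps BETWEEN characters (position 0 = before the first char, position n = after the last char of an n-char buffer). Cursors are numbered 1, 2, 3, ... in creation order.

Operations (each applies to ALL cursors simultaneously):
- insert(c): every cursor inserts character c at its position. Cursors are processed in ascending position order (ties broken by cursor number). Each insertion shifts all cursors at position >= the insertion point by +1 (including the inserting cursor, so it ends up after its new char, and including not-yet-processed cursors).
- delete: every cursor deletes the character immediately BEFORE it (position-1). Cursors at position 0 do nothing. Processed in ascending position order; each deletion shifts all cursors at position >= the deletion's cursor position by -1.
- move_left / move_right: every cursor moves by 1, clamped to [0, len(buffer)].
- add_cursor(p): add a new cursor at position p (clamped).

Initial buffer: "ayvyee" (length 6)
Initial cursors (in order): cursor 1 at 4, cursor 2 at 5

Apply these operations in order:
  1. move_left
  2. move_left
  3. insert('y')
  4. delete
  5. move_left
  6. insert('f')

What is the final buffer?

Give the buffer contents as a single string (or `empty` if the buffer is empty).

After op 1 (move_left): buffer="ayvyee" (len 6), cursors c1@3 c2@4, authorship ......
After op 2 (move_left): buffer="ayvyee" (len 6), cursors c1@2 c2@3, authorship ......
After op 3 (insert('y')): buffer="ayyvyyee" (len 8), cursors c1@3 c2@5, authorship ..1.2...
After op 4 (delete): buffer="ayvyee" (len 6), cursors c1@2 c2@3, authorship ......
After op 5 (move_left): buffer="ayvyee" (len 6), cursors c1@1 c2@2, authorship ......
After op 6 (insert('f')): buffer="afyfvyee" (len 8), cursors c1@2 c2@4, authorship .1.2....

Answer: afyfvyee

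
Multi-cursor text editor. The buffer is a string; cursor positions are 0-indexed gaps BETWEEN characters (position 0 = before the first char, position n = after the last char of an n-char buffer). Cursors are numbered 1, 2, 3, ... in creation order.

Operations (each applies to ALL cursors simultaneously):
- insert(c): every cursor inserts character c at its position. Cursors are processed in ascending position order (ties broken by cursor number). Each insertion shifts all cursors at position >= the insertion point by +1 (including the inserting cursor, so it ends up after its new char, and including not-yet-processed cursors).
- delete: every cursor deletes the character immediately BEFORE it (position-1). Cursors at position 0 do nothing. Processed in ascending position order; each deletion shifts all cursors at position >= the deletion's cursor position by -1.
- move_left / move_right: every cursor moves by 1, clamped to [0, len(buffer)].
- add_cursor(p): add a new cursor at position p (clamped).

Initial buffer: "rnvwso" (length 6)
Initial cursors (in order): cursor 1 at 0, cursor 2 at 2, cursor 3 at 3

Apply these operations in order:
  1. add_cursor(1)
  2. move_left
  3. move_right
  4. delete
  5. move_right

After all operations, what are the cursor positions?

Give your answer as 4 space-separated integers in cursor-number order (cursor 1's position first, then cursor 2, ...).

After op 1 (add_cursor(1)): buffer="rnvwso" (len 6), cursors c1@0 c4@1 c2@2 c3@3, authorship ......
After op 2 (move_left): buffer="rnvwso" (len 6), cursors c1@0 c4@0 c2@1 c3@2, authorship ......
After op 3 (move_right): buffer="rnvwso" (len 6), cursors c1@1 c4@1 c2@2 c3@3, authorship ......
After op 4 (delete): buffer="wso" (len 3), cursors c1@0 c2@0 c3@0 c4@0, authorship ...
After op 5 (move_right): buffer="wso" (len 3), cursors c1@1 c2@1 c3@1 c4@1, authorship ...

Answer: 1 1 1 1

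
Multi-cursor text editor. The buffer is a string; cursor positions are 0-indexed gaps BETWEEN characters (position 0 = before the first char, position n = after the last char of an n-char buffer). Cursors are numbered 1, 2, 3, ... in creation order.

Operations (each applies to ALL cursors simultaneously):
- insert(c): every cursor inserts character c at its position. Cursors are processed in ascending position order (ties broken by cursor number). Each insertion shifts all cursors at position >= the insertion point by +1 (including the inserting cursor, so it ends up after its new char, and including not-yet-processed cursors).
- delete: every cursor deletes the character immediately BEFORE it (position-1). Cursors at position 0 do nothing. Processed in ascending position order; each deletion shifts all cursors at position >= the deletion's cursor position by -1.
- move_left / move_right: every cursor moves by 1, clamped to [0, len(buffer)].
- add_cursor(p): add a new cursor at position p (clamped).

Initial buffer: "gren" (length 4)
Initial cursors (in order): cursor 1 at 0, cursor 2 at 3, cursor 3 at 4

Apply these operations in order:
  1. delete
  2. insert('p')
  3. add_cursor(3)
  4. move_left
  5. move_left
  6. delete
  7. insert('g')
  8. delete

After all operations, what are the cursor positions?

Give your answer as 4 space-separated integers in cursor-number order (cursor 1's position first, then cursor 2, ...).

Answer: 0 0 0 0

Derivation:
After op 1 (delete): buffer="gr" (len 2), cursors c1@0 c2@2 c3@2, authorship ..
After op 2 (insert('p')): buffer="pgrpp" (len 5), cursors c1@1 c2@5 c3@5, authorship 1..23
After op 3 (add_cursor(3)): buffer="pgrpp" (len 5), cursors c1@1 c4@3 c2@5 c3@5, authorship 1..23
After op 4 (move_left): buffer="pgrpp" (len 5), cursors c1@0 c4@2 c2@4 c3@4, authorship 1..23
After op 5 (move_left): buffer="pgrpp" (len 5), cursors c1@0 c4@1 c2@3 c3@3, authorship 1..23
After op 6 (delete): buffer="pp" (len 2), cursors c1@0 c2@0 c3@0 c4@0, authorship 23
After op 7 (insert('g')): buffer="ggggpp" (len 6), cursors c1@4 c2@4 c3@4 c4@4, authorship 123423
After op 8 (delete): buffer="pp" (len 2), cursors c1@0 c2@0 c3@0 c4@0, authorship 23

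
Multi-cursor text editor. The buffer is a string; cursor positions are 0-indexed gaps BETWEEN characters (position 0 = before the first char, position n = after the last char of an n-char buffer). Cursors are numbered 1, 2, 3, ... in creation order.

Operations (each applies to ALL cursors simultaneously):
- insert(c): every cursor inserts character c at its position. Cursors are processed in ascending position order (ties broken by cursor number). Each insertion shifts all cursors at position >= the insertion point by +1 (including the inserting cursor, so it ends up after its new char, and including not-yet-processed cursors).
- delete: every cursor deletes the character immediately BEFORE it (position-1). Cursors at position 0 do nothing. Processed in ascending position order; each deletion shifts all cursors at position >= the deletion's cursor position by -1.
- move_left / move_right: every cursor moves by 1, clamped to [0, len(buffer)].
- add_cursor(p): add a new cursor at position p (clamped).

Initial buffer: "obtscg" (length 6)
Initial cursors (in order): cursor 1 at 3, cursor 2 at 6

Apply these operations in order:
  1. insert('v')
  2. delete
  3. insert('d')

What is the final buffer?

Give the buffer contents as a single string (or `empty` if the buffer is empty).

After op 1 (insert('v')): buffer="obtvscgv" (len 8), cursors c1@4 c2@8, authorship ...1...2
After op 2 (delete): buffer="obtscg" (len 6), cursors c1@3 c2@6, authorship ......
After op 3 (insert('d')): buffer="obtdscgd" (len 8), cursors c1@4 c2@8, authorship ...1...2

Answer: obtdscgd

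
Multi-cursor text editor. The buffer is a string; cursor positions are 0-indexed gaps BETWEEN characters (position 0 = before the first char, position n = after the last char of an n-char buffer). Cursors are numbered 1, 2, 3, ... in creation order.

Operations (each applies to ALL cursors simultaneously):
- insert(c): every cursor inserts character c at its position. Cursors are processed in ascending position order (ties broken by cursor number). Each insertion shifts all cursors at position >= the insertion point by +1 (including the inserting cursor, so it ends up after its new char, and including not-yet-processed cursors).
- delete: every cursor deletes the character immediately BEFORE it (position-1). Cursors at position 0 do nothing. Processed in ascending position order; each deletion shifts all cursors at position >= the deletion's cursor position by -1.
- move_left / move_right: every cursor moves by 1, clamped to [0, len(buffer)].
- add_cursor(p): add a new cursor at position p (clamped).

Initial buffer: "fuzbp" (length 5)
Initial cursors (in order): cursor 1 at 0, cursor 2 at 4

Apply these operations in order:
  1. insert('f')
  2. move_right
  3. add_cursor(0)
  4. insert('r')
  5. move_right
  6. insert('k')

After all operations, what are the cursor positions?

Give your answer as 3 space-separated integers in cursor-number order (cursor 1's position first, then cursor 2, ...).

Answer: 7 13 3

Derivation:
After op 1 (insert('f')): buffer="ffuzbfp" (len 7), cursors c1@1 c2@6, authorship 1....2.
After op 2 (move_right): buffer="ffuzbfp" (len 7), cursors c1@2 c2@7, authorship 1....2.
After op 3 (add_cursor(0)): buffer="ffuzbfp" (len 7), cursors c3@0 c1@2 c2@7, authorship 1....2.
After op 4 (insert('r')): buffer="rffruzbfpr" (len 10), cursors c3@1 c1@4 c2@10, authorship 31.1...2.2
After op 5 (move_right): buffer="rffruzbfpr" (len 10), cursors c3@2 c1@5 c2@10, authorship 31.1...2.2
After op 6 (insert('k')): buffer="rfkfrukzbfprk" (len 13), cursors c3@3 c1@7 c2@13, authorship 313.1.1..2.22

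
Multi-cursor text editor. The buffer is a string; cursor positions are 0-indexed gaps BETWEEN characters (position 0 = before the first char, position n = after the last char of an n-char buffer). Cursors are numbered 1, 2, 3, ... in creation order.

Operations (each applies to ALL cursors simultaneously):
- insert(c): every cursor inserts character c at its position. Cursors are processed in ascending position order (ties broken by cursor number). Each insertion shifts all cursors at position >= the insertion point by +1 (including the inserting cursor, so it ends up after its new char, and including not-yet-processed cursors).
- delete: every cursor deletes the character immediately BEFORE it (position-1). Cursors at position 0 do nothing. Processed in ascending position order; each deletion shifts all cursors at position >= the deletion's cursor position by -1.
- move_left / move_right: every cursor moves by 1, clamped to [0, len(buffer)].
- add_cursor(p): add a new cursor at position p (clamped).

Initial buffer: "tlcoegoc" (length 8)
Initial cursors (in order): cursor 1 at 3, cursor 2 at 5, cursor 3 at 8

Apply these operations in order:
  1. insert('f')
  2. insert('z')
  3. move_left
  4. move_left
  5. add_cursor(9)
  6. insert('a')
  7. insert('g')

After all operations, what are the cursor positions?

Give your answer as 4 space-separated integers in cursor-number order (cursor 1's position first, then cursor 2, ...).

Answer: 5 11 20 15

Derivation:
After op 1 (insert('f')): buffer="tlcfoefgocf" (len 11), cursors c1@4 c2@7 c3@11, authorship ...1..2...3
After op 2 (insert('z')): buffer="tlcfzoefzgocfz" (len 14), cursors c1@5 c2@9 c3@14, authorship ...11..22...33
After op 3 (move_left): buffer="tlcfzoefzgocfz" (len 14), cursors c1@4 c2@8 c3@13, authorship ...11..22...33
After op 4 (move_left): buffer="tlcfzoefzgocfz" (len 14), cursors c1@3 c2@7 c3@12, authorship ...11..22...33
After op 5 (add_cursor(9)): buffer="tlcfzoefzgocfz" (len 14), cursors c1@3 c2@7 c4@9 c3@12, authorship ...11..22...33
After op 6 (insert('a')): buffer="tlcafzoeafzagocafz" (len 18), cursors c1@4 c2@9 c4@12 c3@16, authorship ...111..2224...333
After op 7 (insert('g')): buffer="tlcagfzoeagfzaggocagfz" (len 22), cursors c1@5 c2@11 c4@15 c3@20, authorship ...1111..222244...3333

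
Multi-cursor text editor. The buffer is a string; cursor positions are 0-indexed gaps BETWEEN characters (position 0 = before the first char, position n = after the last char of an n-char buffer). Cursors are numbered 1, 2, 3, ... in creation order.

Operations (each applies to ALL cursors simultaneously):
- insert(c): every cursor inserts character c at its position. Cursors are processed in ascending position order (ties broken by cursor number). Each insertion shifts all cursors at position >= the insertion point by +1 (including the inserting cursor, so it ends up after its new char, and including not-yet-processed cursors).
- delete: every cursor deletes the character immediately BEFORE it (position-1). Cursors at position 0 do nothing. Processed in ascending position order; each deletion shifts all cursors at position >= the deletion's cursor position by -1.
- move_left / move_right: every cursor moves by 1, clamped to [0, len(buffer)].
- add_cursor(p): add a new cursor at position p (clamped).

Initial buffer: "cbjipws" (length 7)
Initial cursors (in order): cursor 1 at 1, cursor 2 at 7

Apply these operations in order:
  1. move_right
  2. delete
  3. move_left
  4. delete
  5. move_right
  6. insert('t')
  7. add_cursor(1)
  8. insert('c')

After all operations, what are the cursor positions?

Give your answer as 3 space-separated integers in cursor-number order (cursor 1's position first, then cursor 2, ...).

Answer: 4 9 2

Derivation:
After op 1 (move_right): buffer="cbjipws" (len 7), cursors c1@2 c2@7, authorship .......
After op 2 (delete): buffer="cjipw" (len 5), cursors c1@1 c2@5, authorship .....
After op 3 (move_left): buffer="cjipw" (len 5), cursors c1@0 c2@4, authorship .....
After op 4 (delete): buffer="cjiw" (len 4), cursors c1@0 c2@3, authorship ....
After op 5 (move_right): buffer="cjiw" (len 4), cursors c1@1 c2@4, authorship ....
After op 6 (insert('t')): buffer="ctjiwt" (len 6), cursors c1@2 c2@6, authorship .1...2
After op 7 (add_cursor(1)): buffer="ctjiwt" (len 6), cursors c3@1 c1@2 c2@6, authorship .1...2
After op 8 (insert('c')): buffer="cctcjiwtc" (len 9), cursors c3@2 c1@4 c2@9, authorship .311...22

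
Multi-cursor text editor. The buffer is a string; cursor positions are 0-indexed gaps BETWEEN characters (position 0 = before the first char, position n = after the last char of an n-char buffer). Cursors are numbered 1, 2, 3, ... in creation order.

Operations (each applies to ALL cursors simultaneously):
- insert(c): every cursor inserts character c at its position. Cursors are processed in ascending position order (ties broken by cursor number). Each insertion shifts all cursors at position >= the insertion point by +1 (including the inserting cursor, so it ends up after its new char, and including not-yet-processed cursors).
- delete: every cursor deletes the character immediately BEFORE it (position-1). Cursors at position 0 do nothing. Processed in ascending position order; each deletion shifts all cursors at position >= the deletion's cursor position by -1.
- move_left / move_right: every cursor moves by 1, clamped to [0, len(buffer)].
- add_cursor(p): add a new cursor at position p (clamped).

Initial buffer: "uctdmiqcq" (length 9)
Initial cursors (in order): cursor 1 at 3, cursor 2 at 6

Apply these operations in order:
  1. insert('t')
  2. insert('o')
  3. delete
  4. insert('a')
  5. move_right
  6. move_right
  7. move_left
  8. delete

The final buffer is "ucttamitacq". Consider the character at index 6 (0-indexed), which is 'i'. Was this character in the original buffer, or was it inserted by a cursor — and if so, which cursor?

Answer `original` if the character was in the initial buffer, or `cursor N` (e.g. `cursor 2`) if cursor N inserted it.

Answer: original

Derivation:
After op 1 (insert('t')): buffer="ucttdmitqcq" (len 11), cursors c1@4 c2@8, authorship ...1...2...
After op 2 (insert('o')): buffer="ucttodmitoqcq" (len 13), cursors c1@5 c2@10, authorship ...11...22...
After op 3 (delete): buffer="ucttdmitqcq" (len 11), cursors c1@4 c2@8, authorship ...1...2...
After op 4 (insert('a')): buffer="ucttadmitaqcq" (len 13), cursors c1@5 c2@10, authorship ...11...22...
After op 5 (move_right): buffer="ucttadmitaqcq" (len 13), cursors c1@6 c2@11, authorship ...11...22...
After op 6 (move_right): buffer="ucttadmitaqcq" (len 13), cursors c1@7 c2@12, authorship ...11...22...
After op 7 (move_left): buffer="ucttadmitaqcq" (len 13), cursors c1@6 c2@11, authorship ...11...22...
After op 8 (delete): buffer="ucttamitacq" (len 11), cursors c1@5 c2@9, authorship ...11..22..
Authorship (.=original, N=cursor N): . . . 1 1 . . 2 2 . .
Index 6: author = original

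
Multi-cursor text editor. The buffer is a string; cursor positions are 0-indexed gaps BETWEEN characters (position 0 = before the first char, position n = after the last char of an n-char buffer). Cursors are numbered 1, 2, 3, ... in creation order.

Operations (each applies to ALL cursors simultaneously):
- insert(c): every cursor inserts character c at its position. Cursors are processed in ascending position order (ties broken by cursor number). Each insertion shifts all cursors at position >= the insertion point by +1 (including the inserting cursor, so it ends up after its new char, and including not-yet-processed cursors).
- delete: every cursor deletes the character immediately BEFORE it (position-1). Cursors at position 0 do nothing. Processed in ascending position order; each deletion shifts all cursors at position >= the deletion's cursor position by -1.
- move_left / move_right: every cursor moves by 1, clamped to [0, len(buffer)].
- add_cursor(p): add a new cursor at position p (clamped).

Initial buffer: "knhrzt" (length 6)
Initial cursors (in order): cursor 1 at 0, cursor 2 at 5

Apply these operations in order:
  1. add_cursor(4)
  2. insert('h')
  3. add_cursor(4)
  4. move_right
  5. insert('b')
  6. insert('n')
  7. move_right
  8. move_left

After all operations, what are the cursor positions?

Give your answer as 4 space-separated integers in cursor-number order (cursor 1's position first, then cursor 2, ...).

After op 1 (add_cursor(4)): buffer="knhrzt" (len 6), cursors c1@0 c3@4 c2@5, authorship ......
After op 2 (insert('h')): buffer="hknhrhzht" (len 9), cursors c1@1 c3@6 c2@8, authorship 1....3.2.
After op 3 (add_cursor(4)): buffer="hknhrhzht" (len 9), cursors c1@1 c4@4 c3@6 c2@8, authorship 1....3.2.
After op 4 (move_right): buffer="hknhrhzht" (len 9), cursors c1@2 c4@5 c3@7 c2@9, authorship 1....3.2.
After op 5 (insert('b')): buffer="hkbnhrbhzbhtb" (len 13), cursors c1@3 c4@7 c3@10 c2@13, authorship 1.1...43.32.2
After op 6 (insert('n')): buffer="hkbnnhrbnhzbnhtbn" (len 17), cursors c1@4 c4@9 c3@13 c2@17, authorship 1.11...443.332.22
After op 7 (move_right): buffer="hkbnnhrbnhzbnhtbn" (len 17), cursors c1@5 c4@10 c3@14 c2@17, authorship 1.11...443.332.22
After op 8 (move_left): buffer="hkbnnhrbnhzbnhtbn" (len 17), cursors c1@4 c4@9 c3@13 c2@16, authorship 1.11...443.332.22

Answer: 4 16 13 9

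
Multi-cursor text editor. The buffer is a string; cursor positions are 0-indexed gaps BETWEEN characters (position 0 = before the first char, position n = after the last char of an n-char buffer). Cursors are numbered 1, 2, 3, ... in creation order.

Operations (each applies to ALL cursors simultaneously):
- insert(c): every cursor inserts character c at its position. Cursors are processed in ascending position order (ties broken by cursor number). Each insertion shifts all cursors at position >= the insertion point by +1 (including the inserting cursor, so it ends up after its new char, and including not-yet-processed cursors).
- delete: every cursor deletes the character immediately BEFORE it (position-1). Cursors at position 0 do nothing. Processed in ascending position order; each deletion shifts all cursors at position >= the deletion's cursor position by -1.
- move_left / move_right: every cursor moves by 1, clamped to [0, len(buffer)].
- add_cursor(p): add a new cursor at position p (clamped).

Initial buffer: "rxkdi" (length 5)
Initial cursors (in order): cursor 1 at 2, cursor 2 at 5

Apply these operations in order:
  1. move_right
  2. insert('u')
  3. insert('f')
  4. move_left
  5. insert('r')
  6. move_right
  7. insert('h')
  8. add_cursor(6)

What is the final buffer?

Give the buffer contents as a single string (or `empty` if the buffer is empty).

Answer: rxkurfhdiurfh

Derivation:
After op 1 (move_right): buffer="rxkdi" (len 5), cursors c1@3 c2@5, authorship .....
After op 2 (insert('u')): buffer="rxkudiu" (len 7), cursors c1@4 c2@7, authorship ...1..2
After op 3 (insert('f')): buffer="rxkufdiuf" (len 9), cursors c1@5 c2@9, authorship ...11..22
After op 4 (move_left): buffer="rxkufdiuf" (len 9), cursors c1@4 c2@8, authorship ...11..22
After op 5 (insert('r')): buffer="rxkurfdiurf" (len 11), cursors c1@5 c2@10, authorship ...111..222
After op 6 (move_right): buffer="rxkurfdiurf" (len 11), cursors c1@6 c2@11, authorship ...111..222
After op 7 (insert('h')): buffer="rxkurfhdiurfh" (len 13), cursors c1@7 c2@13, authorship ...1111..2222
After op 8 (add_cursor(6)): buffer="rxkurfhdiurfh" (len 13), cursors c3@6 c1@7 c2@13, authorship ...1111..2222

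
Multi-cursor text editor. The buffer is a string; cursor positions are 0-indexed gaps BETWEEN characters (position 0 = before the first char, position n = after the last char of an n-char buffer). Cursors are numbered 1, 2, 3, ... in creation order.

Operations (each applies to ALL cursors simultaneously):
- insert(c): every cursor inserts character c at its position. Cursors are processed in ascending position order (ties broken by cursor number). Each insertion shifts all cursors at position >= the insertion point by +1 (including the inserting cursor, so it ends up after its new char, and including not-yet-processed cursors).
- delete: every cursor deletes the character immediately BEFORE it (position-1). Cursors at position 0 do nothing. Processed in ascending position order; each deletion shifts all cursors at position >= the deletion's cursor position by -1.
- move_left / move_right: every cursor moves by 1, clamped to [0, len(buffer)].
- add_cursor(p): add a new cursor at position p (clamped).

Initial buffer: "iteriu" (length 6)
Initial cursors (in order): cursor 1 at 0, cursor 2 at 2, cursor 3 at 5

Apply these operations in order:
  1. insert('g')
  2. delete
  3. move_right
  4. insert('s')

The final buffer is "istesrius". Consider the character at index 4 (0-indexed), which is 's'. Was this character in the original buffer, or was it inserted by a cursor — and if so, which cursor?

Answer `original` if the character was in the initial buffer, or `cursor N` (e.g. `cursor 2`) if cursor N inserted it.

Answer: cursor 2

Derivation:
After op 1 (insert('g')): buffer="gitgerigu" (len 9), cursors c1@1 c2@4 c3@8, authorship 1..2...3.
After op 2 (delete): buffer="iteriu" (len 6), cursors c1@0 c2@2 c3@5, authorship ......
After op 3 (move_right): buffer="iteriu" (len 6), cursors c1@1 c2@3 c3@6, authorship ......
After op 4 (insert('s')): buffer="istesrius" (len 9), cursors c1@2 c2@5 c3@9, authorship .1..2...3
Authorship (.=original, N=cursor N): . 1 . . 2 . . . 3
Index 4: author = 2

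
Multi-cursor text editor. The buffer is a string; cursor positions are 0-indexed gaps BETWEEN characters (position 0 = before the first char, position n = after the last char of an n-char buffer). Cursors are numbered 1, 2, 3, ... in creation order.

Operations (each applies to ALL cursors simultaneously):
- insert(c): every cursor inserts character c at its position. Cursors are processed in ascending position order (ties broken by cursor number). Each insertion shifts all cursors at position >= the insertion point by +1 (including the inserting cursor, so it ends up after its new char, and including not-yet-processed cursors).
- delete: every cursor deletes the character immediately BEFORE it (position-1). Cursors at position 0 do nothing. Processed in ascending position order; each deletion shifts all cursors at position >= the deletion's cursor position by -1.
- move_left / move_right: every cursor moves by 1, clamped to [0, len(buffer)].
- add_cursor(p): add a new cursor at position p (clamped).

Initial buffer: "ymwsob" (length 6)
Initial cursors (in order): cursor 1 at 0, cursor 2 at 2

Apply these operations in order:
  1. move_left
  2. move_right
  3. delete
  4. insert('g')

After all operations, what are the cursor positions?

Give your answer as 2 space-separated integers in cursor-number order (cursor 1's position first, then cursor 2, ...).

After op 1 (move_left): buffer="ymwsob" (len 6), cursors c1@0 c2@1, authorship ......
After op 2 (move_right): buffer="ymwsob" (len 6), cursors c1@1 c2@2, authorship ......
After op 3 (delete): buffer="wsob" (len 4), cursors c1@0 c2@0, authorship ....
After op 4 (insert('g')): buffer="ggwsob" (len 6), cursors c1@2 c2@2, authorship 12....

Answer: 2 2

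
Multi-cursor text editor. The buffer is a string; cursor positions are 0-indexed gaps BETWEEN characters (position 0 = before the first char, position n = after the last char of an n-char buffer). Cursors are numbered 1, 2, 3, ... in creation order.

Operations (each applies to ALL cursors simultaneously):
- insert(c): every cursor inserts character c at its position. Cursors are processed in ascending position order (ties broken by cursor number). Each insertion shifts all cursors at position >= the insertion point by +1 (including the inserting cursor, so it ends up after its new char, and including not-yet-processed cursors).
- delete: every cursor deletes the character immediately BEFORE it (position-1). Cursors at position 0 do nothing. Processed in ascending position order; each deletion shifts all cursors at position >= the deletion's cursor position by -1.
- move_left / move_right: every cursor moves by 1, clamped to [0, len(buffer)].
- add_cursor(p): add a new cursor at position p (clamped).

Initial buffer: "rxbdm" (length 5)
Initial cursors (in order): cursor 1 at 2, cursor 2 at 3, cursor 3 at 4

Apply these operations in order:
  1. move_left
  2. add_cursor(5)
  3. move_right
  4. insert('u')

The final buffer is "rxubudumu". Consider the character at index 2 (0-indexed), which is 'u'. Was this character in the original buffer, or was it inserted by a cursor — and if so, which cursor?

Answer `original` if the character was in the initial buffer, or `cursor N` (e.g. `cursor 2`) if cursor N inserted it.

After op 1 (move_left): buffer="rxbdm" (len 5), cursors c1@1 c2@2 c3@3, authorship .....
After op 2 (add_cursor(5)): buffer="rxbdm" (len 5), cursors c1@1 c2@2 c3@3 c4@5, authorship .....
After op 3 (move_right): buffer="rxbdm" (len 5), cursors c1@2 c2@3 c3@4 c4@5, authorship .....
After op 4 (insert('u')): buffer="rxubudumu" (len 9), cursors c1@3 c2@5 c3@7 c4@9, authorship ..1.2.3.4
Authorship (.=original, N=cursor N): . . 1 . 2 . 3 . 4
Index 2: author = 1

Answer: cursor 1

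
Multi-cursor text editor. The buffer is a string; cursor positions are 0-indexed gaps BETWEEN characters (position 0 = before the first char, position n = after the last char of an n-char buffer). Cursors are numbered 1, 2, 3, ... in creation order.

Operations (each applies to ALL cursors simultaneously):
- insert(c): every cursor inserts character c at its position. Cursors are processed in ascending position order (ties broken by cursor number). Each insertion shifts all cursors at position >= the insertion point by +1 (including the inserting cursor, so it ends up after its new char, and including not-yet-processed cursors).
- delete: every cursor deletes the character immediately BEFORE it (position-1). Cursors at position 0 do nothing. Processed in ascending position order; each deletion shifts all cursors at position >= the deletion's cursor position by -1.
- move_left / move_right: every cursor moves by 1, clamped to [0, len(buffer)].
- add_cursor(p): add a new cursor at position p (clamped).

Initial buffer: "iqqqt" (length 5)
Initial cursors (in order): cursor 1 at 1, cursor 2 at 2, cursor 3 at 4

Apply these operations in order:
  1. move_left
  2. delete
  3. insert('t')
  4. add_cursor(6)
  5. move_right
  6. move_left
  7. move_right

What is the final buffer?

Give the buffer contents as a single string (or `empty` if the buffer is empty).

After op 1 (move_left): buffer="iqqqt" (len 5), cursors c1@0 c2@1 c3@3, authorship .....
After op 2 (delete): buffer="qqt" (len 3), cursors c1@0 c2@0 c3@1, authorship ...
After op 3 (insert('t')): buffer="ttqtqt" (len 6), cursors c1@2 c2@2 c3@4, authorship 12.3..
After op 4 (add_cursor(6)): buffer="ttqtqt" (len 6), cursors c1@2 c2@2 c3@4 c4@6, authorship 12.3..
After op 5 (move_right): buffer="ttqtqt" (len 6), cursors c1@3 c2@3 c3@5 c4@6, authorship 12.3..
After op 6 (move_left): buffer="ttqtqt" (len 6), cursors c1@2 c2@2 c3@4 c4@5, authorship 12.3..
After op 7 (move_right): buffer="ttqtqt" (len 6), cursors c1@3 c2@3 c3@5 c4@6, authorship 12.3..

Answer: ttqtqt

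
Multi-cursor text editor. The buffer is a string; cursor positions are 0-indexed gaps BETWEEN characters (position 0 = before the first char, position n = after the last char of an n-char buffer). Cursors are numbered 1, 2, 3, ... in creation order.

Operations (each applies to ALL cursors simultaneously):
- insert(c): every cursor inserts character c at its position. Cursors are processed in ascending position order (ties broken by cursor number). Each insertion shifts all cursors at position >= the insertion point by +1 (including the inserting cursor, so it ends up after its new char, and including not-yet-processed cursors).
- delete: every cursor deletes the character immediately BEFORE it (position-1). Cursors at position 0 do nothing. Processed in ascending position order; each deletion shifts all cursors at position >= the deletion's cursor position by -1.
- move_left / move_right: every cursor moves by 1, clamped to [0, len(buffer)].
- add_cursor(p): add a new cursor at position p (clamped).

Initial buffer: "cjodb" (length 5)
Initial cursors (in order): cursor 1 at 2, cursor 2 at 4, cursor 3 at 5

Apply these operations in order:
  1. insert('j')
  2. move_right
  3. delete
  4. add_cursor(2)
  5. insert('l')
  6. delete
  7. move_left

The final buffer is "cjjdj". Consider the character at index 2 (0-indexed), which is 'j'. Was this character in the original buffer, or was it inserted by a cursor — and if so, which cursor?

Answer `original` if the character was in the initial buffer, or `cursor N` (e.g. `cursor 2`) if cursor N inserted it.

Answer: cursor 1

Derivation:
After op 1 (insert('j')): buffer="cjjodjbj" (len 8), cursors c1@3 c2@6 c3@8, authorship ..1..2.3
After op 2 (move_right): buffer="cjjodjbj" (len 8), cursors c1@4 c2@7 c3@8, authorship ..1..2.3
After op 3 (delete): buffer="cjjdj" (len 5), cursors c1@3 c2@5 c3@5, authorship ..1.2
After op 4 (add_cursor(2)): buffer="cjjdj" (len 5), cursors c4@2 c1@3 c2@5 c3@5, authorship ..1.2
After op 5 (insert('l')): buffer="cjljldjll" (len 9), cursors c4@3 c1@5 c2@9 c3@9, authorship ..411.223
After op 6 (delete): buffer="cjjdj" (len 5), cursors c4@2 c1@3 c2@5 c3@5, authorship ..1.2
After op 7 (move_left): buffer="cjjdj" (len 5), cursors c4@1 c1@2 c2@4 c3@4, authorship ..1.2
Authorship (.=original, N=cursor N): . . 1 . 2
Index 2: author = 1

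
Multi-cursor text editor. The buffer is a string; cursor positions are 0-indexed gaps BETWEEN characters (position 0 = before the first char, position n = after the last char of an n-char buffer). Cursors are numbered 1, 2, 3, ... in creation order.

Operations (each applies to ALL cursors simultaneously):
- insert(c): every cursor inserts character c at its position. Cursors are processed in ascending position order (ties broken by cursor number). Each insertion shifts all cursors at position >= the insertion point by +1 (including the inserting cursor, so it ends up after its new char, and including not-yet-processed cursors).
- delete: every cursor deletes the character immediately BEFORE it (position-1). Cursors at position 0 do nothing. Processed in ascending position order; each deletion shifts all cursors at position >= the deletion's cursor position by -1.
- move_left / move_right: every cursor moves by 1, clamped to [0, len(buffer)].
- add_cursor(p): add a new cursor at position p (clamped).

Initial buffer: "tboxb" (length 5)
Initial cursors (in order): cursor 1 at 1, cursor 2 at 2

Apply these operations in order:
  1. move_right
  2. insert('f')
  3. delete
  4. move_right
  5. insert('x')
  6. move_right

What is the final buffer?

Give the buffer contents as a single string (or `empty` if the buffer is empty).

After op 1 (move_right): buffer="tboxb" (len 5), cursors c1@2 c2@3, authorship .....
After op 2 (insert('f')): buffer="tbfofxb" (len 7), cursors c1@3 c2@5, authorship ..1.2..
After op 3 (delete): buffer="tboxb" (len 5), cursors c1@2 c2@3, authorship .....
After op 4 (move_right): buffer="tboxb" (len 5), cursors c1@3 c2@4, authorship .....
After op 5 (insert('x')): buffer="tboxxxb" (len 7), cursors c1@4 c2@6, authorship ...1.2.
After op 6 (move_right): buffer="tboxxxb" (len 7), cursors c1@5 c2@7, authorship ...1.2.

Answer: tboxxxb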